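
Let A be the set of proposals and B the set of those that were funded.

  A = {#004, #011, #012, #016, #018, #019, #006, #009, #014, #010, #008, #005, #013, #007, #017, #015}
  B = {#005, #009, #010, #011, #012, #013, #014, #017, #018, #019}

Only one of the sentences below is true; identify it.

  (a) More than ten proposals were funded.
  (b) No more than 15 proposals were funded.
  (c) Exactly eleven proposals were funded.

|A| = 16, |A ∩ B| = 10, |A ∖ B| = 6.
(a) requires |A ∩ B| > 10: false.
(b) requires |A ∩ B| ≤ 15: true.
(c) requires |A ∩ B| = 11: false.

(b)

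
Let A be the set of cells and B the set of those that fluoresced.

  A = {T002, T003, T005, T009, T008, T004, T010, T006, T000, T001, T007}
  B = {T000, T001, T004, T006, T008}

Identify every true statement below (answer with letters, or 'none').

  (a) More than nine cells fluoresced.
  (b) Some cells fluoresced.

(b)

|A| = 11, |A ∩ B| = 5, |A ∖ B| = 6.
(a) |A ∩ B| > 9: fails.
(b) A ∩ B ≠ ∅ (|A ∩ B| ≥ 1): holds.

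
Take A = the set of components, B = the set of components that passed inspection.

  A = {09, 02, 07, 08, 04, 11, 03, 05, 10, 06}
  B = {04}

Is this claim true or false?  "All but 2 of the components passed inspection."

Truth condition: |A ∖ B| = 2.
A (the restrictor) = {09, 02, 07, 08, 04, 11, 03, 05, 10, 06}, |A| = 10.
A ∖ B = {09, 02, 07, 08, 11, 03, 05, 10, 06}, so |A ∖ B| = 9.
|A ∖ B| = 9, so the statement is false.

False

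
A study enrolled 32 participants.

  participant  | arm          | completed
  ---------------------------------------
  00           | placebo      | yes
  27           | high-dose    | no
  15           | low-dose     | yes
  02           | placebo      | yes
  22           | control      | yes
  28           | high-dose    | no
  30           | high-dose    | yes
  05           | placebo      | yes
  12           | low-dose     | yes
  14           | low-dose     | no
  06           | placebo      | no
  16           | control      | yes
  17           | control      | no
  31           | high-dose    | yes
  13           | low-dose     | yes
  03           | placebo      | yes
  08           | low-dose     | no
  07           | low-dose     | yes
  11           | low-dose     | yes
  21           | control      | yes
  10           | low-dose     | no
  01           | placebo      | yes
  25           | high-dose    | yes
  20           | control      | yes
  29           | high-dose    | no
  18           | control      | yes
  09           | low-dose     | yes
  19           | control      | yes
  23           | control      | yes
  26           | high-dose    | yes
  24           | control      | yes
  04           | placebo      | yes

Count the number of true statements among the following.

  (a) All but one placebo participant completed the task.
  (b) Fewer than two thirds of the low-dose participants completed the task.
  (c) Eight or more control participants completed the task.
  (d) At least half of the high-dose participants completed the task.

3

(a) placebo: |A| = 7, |A ∩ B| = 6; needs |A ∖ B| = 1 — true.
(b) low-dose: |A| = 9, |A ∩ B| = 6; needs |A ∩ B| / |A| < 2/3 — false.
(c) control: |A| = 9, |A ∩ B| = 8; needs |A ∩ B| ≥ 8 — true.
(d) high-dose: |A| = 7, |A ∩ B| = 4; needs |A ∩ B| ≥ |A ∖ B| — true.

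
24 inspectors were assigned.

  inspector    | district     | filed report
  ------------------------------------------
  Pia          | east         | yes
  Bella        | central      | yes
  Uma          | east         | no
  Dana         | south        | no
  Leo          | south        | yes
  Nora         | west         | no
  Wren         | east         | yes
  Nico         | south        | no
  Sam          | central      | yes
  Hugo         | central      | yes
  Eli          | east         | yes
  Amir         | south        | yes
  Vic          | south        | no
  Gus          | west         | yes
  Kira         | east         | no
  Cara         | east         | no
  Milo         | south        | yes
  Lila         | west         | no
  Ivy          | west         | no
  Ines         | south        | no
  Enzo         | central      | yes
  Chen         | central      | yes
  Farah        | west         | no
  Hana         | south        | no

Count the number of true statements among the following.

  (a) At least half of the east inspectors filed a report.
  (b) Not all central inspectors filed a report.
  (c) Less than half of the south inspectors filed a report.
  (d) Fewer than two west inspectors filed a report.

3

(a) east: |A| = 6, |A ∩ B| = 3; needs |A ∩ B| ≥ |A ∖ B| — true.
(b) central: |A| = 5, |A ∩ B| = 5; needs A ⊄ B (|A ∖ B| ≥ 1) — false.
(c) south: |A| = 8, |A ∩ B| = 3; needs |A ∩ B| < |A ∖ B| — true.
(d) west: |A| = 5, |A ∩ B| = 1; needs |A ∩ B| < 2 — true.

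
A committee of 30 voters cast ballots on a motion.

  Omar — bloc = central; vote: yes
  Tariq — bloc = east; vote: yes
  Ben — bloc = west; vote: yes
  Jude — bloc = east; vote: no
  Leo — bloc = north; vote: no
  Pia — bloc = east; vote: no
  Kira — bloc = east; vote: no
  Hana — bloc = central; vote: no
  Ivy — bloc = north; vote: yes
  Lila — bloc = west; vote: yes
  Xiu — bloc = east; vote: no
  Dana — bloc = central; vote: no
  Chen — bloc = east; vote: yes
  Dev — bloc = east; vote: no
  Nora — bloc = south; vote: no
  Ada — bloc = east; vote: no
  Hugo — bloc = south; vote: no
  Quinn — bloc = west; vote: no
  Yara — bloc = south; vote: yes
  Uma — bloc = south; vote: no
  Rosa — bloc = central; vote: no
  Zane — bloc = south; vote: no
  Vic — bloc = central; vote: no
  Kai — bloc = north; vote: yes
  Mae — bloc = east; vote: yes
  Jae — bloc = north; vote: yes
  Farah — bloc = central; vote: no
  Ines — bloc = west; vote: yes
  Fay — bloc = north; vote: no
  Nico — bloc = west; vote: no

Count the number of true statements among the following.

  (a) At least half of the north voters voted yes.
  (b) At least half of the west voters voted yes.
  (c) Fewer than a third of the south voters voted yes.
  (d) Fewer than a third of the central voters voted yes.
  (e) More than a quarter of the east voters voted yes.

(a) north: |A| = 5, |A ∩ B| = 3; needs |A ∩ B| ≥ |A ∖ B| — true.
(b) west: |A| = 5, |A ∩ B| = 3; needs |A ∩ B| ≥ |A ∖ B| — true.
(c) south: |A| = 5, |A ∩ B| = 1; needs |A ∩ B| / |A| < 1/3 — true.
(d) central: |A| = 6, |A ∩ B| = 1; needs |A ∩ B| / |A| < 1/3 — true.
(e) east: |A| = 9, |A ∩ B| = 3; needs |A ∩ B| / |A| > 1/4 — true.

5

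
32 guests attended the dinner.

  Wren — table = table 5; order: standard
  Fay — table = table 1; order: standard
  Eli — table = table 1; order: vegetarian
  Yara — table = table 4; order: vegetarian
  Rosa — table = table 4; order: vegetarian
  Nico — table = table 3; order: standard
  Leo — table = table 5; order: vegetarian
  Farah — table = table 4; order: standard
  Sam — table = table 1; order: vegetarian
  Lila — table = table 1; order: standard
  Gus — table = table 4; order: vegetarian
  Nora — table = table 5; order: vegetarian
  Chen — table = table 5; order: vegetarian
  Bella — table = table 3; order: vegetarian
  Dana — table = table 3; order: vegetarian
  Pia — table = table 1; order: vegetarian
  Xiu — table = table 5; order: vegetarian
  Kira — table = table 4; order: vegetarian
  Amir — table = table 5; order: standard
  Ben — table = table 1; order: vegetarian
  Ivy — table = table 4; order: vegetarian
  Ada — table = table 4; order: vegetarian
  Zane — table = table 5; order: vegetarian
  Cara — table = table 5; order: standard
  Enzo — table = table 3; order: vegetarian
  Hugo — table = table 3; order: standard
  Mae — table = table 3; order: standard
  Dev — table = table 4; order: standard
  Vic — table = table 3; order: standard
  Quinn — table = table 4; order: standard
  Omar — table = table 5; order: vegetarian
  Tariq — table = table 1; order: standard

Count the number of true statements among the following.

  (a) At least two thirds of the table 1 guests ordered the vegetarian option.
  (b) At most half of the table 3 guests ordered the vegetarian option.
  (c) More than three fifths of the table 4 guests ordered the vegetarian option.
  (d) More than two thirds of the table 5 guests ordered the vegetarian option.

(a) table 1: |A| = 7, |A ∩ B| = 4; needs |A ∩ B| / |A| ≥ 2/3 — false.
(b) table 3: |A| = 7, |A ∩ B| = 3; needs |A ∩ B| ≤ |A ∖ B| — true.
(c) table 4: |A| = 9, |A ∩ B| = 6; needs |A ∩ B| / |A| > 3/5 — true.
(d) table 5: |A| = 9, |A ∩ B| = 6; needs |A ∩ B| / |A| > 2/3 — false.

2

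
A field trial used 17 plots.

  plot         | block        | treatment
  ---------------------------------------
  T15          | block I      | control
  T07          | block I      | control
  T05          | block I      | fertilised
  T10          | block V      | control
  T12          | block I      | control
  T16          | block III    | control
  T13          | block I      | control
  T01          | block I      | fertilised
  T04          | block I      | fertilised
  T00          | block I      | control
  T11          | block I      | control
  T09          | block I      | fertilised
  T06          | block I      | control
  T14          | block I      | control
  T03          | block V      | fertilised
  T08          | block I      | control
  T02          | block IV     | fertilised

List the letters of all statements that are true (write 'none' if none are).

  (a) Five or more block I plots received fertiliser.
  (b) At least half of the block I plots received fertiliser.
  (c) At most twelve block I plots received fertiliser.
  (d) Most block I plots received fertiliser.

(c)

|A| = 13, |A ∩ B| = 4, |A ∖ B| = 9.
(a) |A ∩ B| ≥ 5: fails.
(b) |A ∩ B| ≥ |A ∖ B|: fails.
(c) |A ∩ B| ≤ 12: holds.
(d) |A ∩ B| > |A ∖ B|: fails.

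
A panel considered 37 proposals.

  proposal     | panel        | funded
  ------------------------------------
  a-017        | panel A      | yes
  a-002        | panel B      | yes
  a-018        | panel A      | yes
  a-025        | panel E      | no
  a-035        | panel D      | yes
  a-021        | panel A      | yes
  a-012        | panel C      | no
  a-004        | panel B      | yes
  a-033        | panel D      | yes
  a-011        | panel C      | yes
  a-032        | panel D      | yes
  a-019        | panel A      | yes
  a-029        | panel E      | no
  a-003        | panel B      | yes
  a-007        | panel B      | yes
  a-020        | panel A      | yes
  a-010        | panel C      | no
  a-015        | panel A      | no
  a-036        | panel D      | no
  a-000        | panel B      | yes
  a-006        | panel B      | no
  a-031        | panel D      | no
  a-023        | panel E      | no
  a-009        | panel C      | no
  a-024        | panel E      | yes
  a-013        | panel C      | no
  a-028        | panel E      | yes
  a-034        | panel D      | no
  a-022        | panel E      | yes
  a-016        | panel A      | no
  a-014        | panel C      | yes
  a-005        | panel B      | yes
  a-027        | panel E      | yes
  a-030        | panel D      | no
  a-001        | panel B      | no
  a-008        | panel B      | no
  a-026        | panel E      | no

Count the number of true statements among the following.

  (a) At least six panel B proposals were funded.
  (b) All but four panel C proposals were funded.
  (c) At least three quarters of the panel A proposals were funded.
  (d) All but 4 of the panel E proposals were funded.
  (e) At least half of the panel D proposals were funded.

3

(a) panel B: |A| = 9, |A ∩ B| = 6; needs |A ∩ B| ≥ 6 — true.
(b) panel C: |A| = 6, |A ∩ B| = 2; needs |A ∖ B| = 4 — true.
(c) panel A: |A| = 7, |A ∩ B| = 5; needs |A ∩ B| / |A| ≥ 3/4 — false.
(d) panel E: |A| = 8, |A ∩ B| = 4; needs |A ∖ B| = 4 — true.
(e) panel D: |A| = 7, |A ∩ B| = 3; needs |A ∩ B| ≥ |A ∖ B| — false.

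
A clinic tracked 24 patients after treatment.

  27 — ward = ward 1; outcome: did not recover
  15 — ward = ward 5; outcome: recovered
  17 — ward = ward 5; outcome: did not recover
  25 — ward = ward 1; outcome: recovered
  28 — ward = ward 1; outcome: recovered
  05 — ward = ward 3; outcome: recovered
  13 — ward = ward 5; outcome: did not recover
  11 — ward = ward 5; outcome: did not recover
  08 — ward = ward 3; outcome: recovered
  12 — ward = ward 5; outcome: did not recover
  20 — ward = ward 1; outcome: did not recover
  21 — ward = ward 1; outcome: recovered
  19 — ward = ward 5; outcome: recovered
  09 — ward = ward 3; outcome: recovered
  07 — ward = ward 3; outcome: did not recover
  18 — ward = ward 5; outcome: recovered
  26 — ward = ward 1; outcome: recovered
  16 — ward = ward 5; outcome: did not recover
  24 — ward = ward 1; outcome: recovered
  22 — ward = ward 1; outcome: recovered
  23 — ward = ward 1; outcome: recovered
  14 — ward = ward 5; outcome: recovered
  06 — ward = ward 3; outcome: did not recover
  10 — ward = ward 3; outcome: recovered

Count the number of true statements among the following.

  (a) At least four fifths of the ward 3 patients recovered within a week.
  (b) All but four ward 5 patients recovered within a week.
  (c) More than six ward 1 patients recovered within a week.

1

(a) ward 3: |A| = 6, |A ∩ B| = 4; needs |A ∩ B| / |A| ≥ 4/5 — false.
(b) ward 5: |A| = 9, |A ∩ B| = 4; needs |A ∖ B| = 4 — false.
(c) ward 1: |A| = 9, |A ∩ B| = 7; needs |A ∩ B| > 6 — true.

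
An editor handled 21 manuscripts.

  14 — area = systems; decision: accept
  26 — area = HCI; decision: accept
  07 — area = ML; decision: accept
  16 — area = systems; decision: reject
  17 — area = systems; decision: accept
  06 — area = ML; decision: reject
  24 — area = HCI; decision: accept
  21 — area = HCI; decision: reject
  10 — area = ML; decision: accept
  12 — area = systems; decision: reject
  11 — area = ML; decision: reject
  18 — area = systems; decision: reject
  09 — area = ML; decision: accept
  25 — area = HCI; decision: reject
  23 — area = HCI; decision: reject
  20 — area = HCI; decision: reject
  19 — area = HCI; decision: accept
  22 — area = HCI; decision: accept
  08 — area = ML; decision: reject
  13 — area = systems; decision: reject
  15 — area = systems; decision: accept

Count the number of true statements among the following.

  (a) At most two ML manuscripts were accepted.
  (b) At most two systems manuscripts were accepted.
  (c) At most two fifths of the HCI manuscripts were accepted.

0

(a) ML: |A| = 6, |A ∩ B| = 3; needs |A ∩ B| ≤ 2 — false.
(b) systems: |A| = 7, |A ∩ B| = 3; needs |A ∩ B| ≤ 2 — false.
(c) HCI: |A| = 8, |A ∩ B| = 4; needs |A ∩ B| / |A| ≤ 2/5 — false.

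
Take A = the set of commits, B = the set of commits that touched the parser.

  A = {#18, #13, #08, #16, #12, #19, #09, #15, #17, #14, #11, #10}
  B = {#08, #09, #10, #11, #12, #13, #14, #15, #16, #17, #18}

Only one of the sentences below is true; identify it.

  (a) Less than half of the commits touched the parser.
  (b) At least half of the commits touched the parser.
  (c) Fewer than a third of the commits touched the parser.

|A| = 12, |A ∩ B| = 11, |A ∖ B| = 1.
(a) requires |A ∩ B| < |A ∖ B|: false.
(b) requires |A ∩ B| ≥ |A ∖ B|: true.
(c) requires |A ∩ B| / |A| < 1/3: false.

(b)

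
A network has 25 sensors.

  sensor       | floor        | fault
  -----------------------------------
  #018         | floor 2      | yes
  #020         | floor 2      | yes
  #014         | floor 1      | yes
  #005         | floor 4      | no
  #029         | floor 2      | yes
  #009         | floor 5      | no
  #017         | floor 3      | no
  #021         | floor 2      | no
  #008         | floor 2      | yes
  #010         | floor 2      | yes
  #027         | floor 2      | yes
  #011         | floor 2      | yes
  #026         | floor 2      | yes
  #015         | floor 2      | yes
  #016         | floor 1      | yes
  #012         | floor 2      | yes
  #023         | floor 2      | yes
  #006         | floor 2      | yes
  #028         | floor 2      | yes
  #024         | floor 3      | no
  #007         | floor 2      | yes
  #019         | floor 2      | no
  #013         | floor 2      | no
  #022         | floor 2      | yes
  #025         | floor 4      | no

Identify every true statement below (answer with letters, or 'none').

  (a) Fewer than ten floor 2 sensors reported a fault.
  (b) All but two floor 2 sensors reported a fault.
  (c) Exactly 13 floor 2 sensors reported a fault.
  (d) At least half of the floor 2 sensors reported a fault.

(d)

|A| = 18, |A ∩ B| = 15, |A ∖ B| = 3.
(a) |A ∩ B| < 10: fails.
(b) |A ∖ B| = 2: fails.
(c) |A ∩ B| = 13: fails.
(d) |A ∩ B| ≥ |A ∖ B|: holds.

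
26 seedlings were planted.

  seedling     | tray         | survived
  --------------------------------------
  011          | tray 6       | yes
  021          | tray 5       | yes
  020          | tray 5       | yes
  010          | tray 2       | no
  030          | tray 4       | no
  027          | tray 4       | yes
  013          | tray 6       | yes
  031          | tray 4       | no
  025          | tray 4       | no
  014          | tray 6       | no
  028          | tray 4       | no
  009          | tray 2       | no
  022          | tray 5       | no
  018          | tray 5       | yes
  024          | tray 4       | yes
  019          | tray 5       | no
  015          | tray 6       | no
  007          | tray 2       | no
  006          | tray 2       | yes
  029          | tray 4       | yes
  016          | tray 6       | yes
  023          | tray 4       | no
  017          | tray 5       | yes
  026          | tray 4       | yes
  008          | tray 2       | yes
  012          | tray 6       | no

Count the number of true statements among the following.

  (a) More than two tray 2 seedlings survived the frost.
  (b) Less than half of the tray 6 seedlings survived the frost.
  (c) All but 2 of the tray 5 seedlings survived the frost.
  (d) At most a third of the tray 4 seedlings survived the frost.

1

(a) tray 2: |A| = 5, |A ∩ B| = 2; needs |A ∩ B| > 2 — false.
(b) tray 6: |A| = 6, |A ∩ B| = 3; needs |A ∩ B| < |A ∖ B| — false.
(c) tray 5: |A| = 6, |A ∩ B| = 4; needs |A ∖ B| = 2 — true.
(d) tray 4: |A| = 9, |A ∩ B| = 4; needs |A ∩ B| / |A| ≤ 1/3 — false.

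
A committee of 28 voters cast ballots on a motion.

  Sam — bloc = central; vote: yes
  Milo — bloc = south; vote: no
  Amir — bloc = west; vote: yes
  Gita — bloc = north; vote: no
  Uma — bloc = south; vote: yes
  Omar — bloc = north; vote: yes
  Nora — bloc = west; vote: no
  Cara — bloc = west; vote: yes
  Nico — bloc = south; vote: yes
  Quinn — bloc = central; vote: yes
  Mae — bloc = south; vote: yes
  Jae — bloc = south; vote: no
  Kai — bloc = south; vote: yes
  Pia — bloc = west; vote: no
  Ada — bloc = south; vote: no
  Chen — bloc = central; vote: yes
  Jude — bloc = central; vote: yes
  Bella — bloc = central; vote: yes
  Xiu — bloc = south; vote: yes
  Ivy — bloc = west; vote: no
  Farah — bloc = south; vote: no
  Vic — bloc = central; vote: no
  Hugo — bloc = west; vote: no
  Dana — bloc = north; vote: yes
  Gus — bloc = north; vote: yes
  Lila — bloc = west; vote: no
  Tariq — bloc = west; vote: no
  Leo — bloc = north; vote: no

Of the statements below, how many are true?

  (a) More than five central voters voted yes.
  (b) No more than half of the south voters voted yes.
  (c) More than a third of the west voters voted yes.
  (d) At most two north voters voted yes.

0

(a) central: |A| = 6, |A ∩ B| = 5; needs |A ∩ B| > 5 — false.
(b) south: |A| = 9, |A ∩ B| = 5; needs |A ∩ B| ≤ |A ∖ B| — false.
(c) west: |A| = 8, |A ∩ B| = 2; needs |A ∩ B| / |A| > 1/3 — false.
(d) north: |A| = 5, |A ∩ B| = 3; needs |A ∩ B| ≤ 2 — false.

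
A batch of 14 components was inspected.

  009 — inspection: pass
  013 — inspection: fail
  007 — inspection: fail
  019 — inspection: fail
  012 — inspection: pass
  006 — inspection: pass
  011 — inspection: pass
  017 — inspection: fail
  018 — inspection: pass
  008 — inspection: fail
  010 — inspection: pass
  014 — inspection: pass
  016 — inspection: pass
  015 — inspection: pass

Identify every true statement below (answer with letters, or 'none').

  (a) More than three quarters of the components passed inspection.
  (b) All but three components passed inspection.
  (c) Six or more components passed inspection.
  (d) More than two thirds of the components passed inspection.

(c)

|A| = 14, |A ∩ B| = 9, |A ∖ B| = 5.
(a) |A ∩ B| / |A| > 3/4: fails.
(b) |A ∖ B| = 3: fails.
(c) |A ∩ B| ≥ 6: holds.
(d) |A ∩ B| / |A| > 2/3: fails.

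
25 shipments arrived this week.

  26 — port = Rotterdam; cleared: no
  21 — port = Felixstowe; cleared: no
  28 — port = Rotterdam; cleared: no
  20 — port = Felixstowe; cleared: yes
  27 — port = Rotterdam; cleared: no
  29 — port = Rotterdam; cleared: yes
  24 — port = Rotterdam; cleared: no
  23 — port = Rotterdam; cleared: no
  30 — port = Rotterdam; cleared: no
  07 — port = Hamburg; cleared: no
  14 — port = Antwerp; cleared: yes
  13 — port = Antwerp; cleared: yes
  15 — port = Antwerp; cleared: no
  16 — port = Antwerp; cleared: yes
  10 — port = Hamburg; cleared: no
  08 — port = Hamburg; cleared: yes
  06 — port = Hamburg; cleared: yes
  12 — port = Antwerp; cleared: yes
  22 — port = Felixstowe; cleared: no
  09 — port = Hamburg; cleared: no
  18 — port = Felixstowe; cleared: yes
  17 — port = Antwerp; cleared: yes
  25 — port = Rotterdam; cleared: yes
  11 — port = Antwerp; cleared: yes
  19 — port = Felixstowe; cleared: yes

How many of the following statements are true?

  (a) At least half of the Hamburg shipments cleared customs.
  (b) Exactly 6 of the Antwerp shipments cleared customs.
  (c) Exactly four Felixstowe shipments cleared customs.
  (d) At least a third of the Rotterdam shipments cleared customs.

(a) Hamburg: |A| = 5, |A ∩ B| = 2; needs |A ∩ B| ≥ |A ∖ B| — false.
(b) Antwerp: |A| = 7, |A ∩ B| = 6; needs |A ∩ B| = 6 — true.
(c) Felixstowe: |A| = 5, |A ∩ B| = 3; needs |A ∩ B| = 4 — false.
(d) Rotterdam: |A| = 8, |A ∩ B| = 2; needs |A ∩ B| / |A| ≥ 1/3 — false.

1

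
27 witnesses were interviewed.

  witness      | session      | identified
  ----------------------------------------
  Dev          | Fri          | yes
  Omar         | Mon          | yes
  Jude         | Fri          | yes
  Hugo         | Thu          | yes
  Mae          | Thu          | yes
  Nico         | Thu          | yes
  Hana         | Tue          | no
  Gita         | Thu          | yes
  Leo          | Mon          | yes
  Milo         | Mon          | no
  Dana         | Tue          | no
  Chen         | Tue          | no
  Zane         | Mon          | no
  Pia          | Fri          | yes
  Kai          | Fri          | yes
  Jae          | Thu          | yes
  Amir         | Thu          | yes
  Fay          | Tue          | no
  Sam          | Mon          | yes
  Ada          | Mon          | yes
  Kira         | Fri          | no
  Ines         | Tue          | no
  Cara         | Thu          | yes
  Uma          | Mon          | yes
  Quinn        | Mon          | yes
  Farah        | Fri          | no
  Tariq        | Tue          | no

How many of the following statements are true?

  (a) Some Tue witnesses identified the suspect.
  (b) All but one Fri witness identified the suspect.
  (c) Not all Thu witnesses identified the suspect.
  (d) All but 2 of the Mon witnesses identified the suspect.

1

(a) Tue: |A| = 6, |A ∩ B| = 0; needs A ∩ B ≠ ∅ (|A ∩ B| ≥ 1) — false.
(b) Fri: |A| = 6, |A ∩ B| = 4; needs |A ∖ B| = 1 — false.
(c) Thu: |A| = 7, |A ∩ B| = 7; needs A ⊄ B (|A ∖ B| ≥ 1) — false.
(d) Mon: |A| = 8, |A ∩ B| = 6; needs |A ∖ B| = 2 — true.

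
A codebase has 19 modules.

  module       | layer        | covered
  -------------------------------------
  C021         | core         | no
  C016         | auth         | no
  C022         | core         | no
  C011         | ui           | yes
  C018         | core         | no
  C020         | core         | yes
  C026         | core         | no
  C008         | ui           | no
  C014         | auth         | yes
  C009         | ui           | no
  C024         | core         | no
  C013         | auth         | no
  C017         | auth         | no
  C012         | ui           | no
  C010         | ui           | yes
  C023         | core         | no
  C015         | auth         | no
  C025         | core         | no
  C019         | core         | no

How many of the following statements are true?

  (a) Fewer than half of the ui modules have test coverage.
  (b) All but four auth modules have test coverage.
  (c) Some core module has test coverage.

3

(a) ui: |A| = 5, |A ∩ B| = 2; needs |A ∩ B| < |A ∖ B| — true.
(b) auth: |A| = 5, |A ∩ B| = 1; needs |A ∖ B| = 4 — true.
(c) core: |A| = 9, |A ∩ B| = 1; needs A ∩ B ≠ ∅ (|A ∩ B| ≥ 1) — true.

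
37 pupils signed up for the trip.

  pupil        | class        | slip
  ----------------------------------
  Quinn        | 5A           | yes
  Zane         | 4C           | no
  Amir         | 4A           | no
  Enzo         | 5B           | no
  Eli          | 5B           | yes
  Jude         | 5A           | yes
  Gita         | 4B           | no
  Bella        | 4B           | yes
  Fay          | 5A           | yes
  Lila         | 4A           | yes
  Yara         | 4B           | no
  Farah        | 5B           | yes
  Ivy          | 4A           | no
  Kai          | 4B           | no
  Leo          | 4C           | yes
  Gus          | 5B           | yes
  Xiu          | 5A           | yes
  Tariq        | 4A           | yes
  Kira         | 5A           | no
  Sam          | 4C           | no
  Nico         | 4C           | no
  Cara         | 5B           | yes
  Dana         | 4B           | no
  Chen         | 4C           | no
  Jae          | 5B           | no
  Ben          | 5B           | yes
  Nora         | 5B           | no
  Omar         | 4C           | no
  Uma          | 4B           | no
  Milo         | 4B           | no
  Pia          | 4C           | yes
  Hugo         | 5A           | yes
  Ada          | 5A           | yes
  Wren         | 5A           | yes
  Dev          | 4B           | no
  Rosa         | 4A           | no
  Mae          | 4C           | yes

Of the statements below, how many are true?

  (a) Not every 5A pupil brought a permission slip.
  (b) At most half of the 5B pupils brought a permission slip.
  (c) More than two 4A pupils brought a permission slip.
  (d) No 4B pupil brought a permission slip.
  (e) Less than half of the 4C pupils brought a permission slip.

2

(a) 5A: |A| = 8, |A ∩ B| = 7; needs A ⊄ B (|A ∖ B| ≥ 1) — true.
(b) 5B: |A| = 8, |A ∩ B| = 5; needs |A ∩ B| ≤ |A ∖ B| — false.
(c) 4A: |A| = 5, |A ∩ B| = 2; needs |A ∩ B| > 2 — false.
(d) 4B: |A| = 8, |A ∩ B| = 1; needs A ∩ B = ∅ (|A ∩ B| = 0) — false.
(e) 4C: |A| = 8, |A ∩ B| = 3; needs |A ∩ B| < |A ∖ B| — true.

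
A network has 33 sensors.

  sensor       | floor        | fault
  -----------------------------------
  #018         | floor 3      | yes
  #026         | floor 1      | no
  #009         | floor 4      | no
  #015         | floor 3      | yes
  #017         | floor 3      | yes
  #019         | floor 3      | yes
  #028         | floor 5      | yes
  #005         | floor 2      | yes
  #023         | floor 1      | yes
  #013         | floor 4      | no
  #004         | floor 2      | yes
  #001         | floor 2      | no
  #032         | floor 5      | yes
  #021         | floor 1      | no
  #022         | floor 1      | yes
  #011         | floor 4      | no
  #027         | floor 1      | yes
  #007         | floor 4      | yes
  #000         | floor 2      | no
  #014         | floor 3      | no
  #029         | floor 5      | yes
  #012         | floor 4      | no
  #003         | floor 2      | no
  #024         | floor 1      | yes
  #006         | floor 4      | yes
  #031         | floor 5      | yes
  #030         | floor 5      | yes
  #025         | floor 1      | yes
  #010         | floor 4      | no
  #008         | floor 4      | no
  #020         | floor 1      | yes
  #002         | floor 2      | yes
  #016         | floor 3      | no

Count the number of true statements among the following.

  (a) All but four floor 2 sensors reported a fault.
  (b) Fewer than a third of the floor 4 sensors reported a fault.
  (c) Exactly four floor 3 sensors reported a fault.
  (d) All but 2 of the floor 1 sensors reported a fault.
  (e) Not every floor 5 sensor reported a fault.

(a) floor 2: |A| = 6, |A ∩ B| = 3; needs |A ∖ B| = 4 — false.
(b) floor 4: |A| = 8, |A ∩ B| = 2; needs |A ∩ B| / |A| < 1/3 — true.
(c) floor 3: |A| = 6, |A ∩ B| = 4; needs |A ∩ B| = 4 — true.
(d) floor 1: |A| = 8, |A ∩ B| = 6; needs |A ∖ B| = 2 — true.
(e) floor 5: |A| = 5, |A ∩ B| = 5; needs A ⊄ B (|A ∖ B| ≥ 1) — false.

3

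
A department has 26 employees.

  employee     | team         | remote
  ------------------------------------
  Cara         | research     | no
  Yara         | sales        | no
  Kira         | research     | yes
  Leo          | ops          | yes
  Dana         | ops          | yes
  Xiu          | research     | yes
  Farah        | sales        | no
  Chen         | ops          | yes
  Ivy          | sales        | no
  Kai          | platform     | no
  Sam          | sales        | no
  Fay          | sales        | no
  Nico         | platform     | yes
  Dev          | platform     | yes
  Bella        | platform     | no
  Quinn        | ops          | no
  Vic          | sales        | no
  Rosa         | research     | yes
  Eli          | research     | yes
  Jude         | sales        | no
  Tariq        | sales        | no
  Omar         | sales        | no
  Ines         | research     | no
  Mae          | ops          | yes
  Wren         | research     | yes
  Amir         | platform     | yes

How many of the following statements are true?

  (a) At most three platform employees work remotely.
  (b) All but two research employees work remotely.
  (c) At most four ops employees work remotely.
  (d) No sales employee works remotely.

(a) platform: |A| = 5, |A ∩ B| = 3; needs |A ∩ B| ≤ 3 — true.
(b) research: |A| = 7, |A ∩ B| = 5; needs |A ∖ B| = 2 — true.
(c) ops: |A| = 5, |A ∩ B| = 4; needs |A ∩ B| ≤ 4 — true.
(d) sales: |A| = 9, |A ∩ B| = 0; needs A ∩ B = ∅ (|A ∩ B| = 0) — true.

4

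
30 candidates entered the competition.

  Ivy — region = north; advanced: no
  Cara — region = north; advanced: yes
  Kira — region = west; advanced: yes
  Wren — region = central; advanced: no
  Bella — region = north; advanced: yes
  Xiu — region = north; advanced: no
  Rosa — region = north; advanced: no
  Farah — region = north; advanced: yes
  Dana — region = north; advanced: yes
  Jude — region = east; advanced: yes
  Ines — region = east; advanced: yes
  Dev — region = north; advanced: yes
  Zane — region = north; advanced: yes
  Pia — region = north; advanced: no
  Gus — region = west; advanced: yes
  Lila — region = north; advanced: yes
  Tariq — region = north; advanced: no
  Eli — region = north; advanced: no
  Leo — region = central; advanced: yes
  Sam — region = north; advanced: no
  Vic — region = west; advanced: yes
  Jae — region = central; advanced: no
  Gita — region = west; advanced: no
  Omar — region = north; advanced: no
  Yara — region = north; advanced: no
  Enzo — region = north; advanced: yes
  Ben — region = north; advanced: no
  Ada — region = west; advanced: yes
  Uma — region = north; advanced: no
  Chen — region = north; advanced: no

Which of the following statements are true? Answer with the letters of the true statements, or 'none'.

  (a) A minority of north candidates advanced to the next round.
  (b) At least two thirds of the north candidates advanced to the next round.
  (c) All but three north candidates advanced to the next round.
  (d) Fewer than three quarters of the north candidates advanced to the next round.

|A| = 20, |A ∩ B| = 8, |A ∖ B| = 12.
(a) |A ∩ B| < |A ∖ B|: holds.
(b) |A ∩ B| / |A| ≥ 2/3: fails.
(c) |A ∖ B| = 3: fails.
(d) |A ∩ B| / |A| < 3/4: holds.

(a), (d)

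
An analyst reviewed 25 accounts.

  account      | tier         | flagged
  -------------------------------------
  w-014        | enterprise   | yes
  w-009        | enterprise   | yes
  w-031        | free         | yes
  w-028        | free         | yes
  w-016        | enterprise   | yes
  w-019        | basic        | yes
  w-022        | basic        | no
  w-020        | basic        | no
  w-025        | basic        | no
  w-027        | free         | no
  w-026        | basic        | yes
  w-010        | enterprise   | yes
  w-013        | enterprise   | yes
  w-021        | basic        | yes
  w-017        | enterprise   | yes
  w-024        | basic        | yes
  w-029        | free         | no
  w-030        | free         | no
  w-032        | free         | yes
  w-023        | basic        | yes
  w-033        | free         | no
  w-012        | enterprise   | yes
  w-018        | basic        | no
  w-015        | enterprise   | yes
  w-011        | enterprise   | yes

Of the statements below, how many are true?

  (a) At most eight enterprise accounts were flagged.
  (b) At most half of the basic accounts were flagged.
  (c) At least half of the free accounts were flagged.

(a) enterprise: |A| = 9, |A ∩ B| = 9; needs |A ∩ B| ≤ 8 — false.
(b) basic: |A| = 9, |A ∩ B| = 5; needs |A ∩ B| ≤ |A ∖ B| — false.
(c) free: |A| = 7, |A ∩ B| = 3; needs |A ∩ B| ≥ |A ∖ B| — false.

0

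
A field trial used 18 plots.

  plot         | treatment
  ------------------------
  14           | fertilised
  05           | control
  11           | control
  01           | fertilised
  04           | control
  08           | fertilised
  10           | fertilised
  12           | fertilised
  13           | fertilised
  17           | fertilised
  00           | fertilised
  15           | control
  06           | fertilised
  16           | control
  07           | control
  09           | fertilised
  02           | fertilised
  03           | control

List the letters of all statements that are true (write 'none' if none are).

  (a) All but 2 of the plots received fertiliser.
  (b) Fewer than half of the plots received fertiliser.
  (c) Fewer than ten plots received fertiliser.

none

|A| = 18, |A ∩ B| = 11, |A ∖ B| = 7.
(a) |A ∖ B| = 2: fails.
(b) |A ∩ B| < |A ∖ B|: fails.
(c) |A ∩ B| < 10: fails.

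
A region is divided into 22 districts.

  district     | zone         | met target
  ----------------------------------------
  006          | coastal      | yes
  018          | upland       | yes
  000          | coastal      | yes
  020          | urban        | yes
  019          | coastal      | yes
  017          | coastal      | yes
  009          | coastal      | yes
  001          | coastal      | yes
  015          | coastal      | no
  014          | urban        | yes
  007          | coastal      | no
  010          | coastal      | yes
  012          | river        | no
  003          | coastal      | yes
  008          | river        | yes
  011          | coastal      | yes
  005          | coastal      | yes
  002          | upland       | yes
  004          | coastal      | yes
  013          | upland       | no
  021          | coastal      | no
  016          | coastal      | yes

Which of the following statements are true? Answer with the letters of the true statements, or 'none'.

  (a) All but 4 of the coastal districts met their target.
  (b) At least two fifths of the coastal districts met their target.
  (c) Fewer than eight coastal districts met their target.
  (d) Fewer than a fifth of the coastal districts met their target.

(b)

|A| = 15, |A ∩ B| = 12, |A ∖ B| = 3.
(a) |A ∖ B| = 4: fails.
(b) |A ∩ B| / |A| ≥ 2/5: holds.
(c) |A ∩ B| < 8: fails.
(d) |A ∩ B| / |A| < 1/5: fails.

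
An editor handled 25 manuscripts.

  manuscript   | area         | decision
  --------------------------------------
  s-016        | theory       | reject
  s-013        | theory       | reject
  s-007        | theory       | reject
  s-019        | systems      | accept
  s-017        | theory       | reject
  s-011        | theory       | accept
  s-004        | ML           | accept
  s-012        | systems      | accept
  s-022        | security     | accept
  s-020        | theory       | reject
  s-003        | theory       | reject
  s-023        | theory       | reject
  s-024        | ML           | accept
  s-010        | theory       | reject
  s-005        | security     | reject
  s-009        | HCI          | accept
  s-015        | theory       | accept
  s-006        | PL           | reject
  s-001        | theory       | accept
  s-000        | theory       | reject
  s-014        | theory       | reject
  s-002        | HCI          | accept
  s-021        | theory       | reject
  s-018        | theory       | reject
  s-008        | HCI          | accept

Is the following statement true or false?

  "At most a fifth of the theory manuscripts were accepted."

True

The determiner here denotes the relation: |A ∩ B| / |A| ≤ 1/5.
|A| = 15, |A ∩ B| = 3, |A ∖ B| = 12.
|A ∩ B|/|A| = 3/15, so the statement is true.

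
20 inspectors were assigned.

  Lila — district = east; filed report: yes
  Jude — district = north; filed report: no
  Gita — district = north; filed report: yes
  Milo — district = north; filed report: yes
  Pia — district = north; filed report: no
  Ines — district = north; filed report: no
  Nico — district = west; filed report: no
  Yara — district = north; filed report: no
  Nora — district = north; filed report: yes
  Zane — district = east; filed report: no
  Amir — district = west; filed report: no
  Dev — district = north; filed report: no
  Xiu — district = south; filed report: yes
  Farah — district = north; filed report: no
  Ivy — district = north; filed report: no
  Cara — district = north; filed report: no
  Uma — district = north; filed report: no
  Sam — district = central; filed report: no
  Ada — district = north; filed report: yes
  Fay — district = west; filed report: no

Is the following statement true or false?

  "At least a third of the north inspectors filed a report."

The determiner here denotes the relation: |A ∩ B| / |A| ≥ 1/3.
A (the restrictor) = {Jude, Gita, Milo, Pia, Ines, Yara, Nora, Dev, Farah, Ivy, Cara, Uma, Ada}, |A| = 13.
A ∩ B = {Gita, Milo, Nora, Ada}, so |A ∩ B| = 4.
A ∖ B = {Jude, Pia, Ines, Yara, Dev, Farah, Ivy, Cara, Uma}, so |A ∖ B| = 9.
|A ∩ B|/|A| = 4/13, so the statement is false.

False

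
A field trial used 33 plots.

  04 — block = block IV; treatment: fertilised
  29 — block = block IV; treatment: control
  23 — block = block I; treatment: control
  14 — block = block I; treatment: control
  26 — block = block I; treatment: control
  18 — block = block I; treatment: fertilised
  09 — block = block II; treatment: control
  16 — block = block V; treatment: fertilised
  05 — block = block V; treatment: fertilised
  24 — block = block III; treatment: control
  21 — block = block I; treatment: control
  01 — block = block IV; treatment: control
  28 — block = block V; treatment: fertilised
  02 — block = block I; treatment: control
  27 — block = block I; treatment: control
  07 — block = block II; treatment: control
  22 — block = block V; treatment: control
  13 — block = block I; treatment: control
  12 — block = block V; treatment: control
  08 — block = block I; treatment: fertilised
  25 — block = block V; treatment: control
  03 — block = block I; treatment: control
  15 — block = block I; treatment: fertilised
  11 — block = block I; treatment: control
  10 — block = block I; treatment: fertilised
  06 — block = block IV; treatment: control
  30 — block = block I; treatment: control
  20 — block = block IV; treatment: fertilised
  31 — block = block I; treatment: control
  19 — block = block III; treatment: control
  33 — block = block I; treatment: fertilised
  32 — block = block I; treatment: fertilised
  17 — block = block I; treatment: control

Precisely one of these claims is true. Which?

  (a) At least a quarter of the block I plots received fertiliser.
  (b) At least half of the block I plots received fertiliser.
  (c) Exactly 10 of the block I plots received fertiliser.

(a)

|A| = 18, |A ∩ B| = 6, |A ∖ B| = 12.
(a) requires |A ∩ B| / |A| ≥ 1/4: true.
(b) requires |A ∩ B| ≥ |A ∖ B|: false.
(c) requires |A ∩ B| = 10: false.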